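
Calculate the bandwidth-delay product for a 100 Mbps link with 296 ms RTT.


BDP = bandwidth * RTT
= 100 Mbps * 296 ms
= 100 * 1e6 * 296 / 1000 bits
= 29600000 bits
= 3700000 bytes
= 3613.2812 KB
BDP = 29600000 bits (3700000 bytes)


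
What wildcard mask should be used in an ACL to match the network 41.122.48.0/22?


Subnet mask: 255.255.252.0
Wildcard = 255.255.255.255 - subnet mask
255 - 255 = 0
255 - 255 = 0
255 - 252 = 3
255 - 0 = 255
Wildcard: 0.0.3.255


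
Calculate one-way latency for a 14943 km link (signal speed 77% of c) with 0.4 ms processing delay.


Speed = 0.77 * 3e5 km/s = 231000 km/s
Propagation delay = 14943 / 231000 = 0.0647 s = 64.6883 ms
Processing delay = 0.4 ms
Total one-way latency = 65.0883 ms


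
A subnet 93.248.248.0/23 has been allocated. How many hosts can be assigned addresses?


Host bits = 32 - 23 = 9
Total addresses = 2^9 = 512
Usable = total - 2 (network and broadcast)
Usable hosts: 510


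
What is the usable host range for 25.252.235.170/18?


Network: 25.252.192.0
Broadcast: 25.252.255.255
First usable = network + 1
Last usable = broadcast - 1
Range: 25.252.192.1 to 25.252.255.254


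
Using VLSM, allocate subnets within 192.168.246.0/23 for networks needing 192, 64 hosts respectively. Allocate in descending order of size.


192 hosts -> /24 (254 usable): 192.168.246.0/24
64 hosts -> /25 (126 usable): 192.168.247.0/25
Allocation: 192.168.246.0/24 (192 hosts, 254 usable); 192.168.247.0/25 (64 hosts, 126 usable)


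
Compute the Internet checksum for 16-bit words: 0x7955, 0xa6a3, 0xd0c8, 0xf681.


Sum all words (with carry folding):
+ 0x7955 = 0x7955
+ 0xa6a3 = 0x1ff9
+ 0xd0c8 = 0xf0c1
+ 0xf681 = 0xe743
One's complement: ~0xe743
Checksum = 0x18bc


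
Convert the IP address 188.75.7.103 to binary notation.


188 = 10111100
75 = 01001011
7 = 00000111
103 = 01100111
Binary: 10111100.01001011.00000111.01100111


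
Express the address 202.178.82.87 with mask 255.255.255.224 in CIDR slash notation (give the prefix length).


Binary: 11111111.11111111.11111111.11100000
Count leading 1s
Prefix: /27


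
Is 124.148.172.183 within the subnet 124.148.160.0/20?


Subnet network: 124.148.160.0
Test IP AND mask: 124.148.160.0
Yes, 124.148.172.183 is in 124.148.160.0/20


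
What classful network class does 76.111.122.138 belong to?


First octet: 76
Binary: 01001100
0xxxxxxx -> Class A (1-126)
Class A, default mask 255.0.0.0 (/8)


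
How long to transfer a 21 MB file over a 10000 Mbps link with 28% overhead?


Effective throughput = 10000 * (1 - 28/100) = 7200 Mbps
File size in Mb = 21 * 8 = 168 Mb
Time = 168 / 7200
Time = 0.0233 seconds


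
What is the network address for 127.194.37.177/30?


IP:   01111111.11000010.00100101.10110001
Mask: 11111111.11111111.11111111.11111100
AND operation:
Net:  01111111.11000010.00100101.10110000
Network: 127.194.37.176/30


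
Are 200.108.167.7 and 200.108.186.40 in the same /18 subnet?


Mask: 255.255.192.0
200.108.167.7 AND mask = 200.108.128.0
200.108.186.40 AND mask = 200.108.128.0
Yes, same subnet (200.108.128.0)


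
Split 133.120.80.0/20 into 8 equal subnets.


New prefix = 20 + 3 = 23
Each subnet has 512 addresses
  133.120.80.0/23
  133.120.82.0/23
  133.120.84.0/23
  133.120.86.0/23
  133.120.88.0/23
  133.120.90.0/23
  133.120.92.0/23
  133.120.94.0/23
Subnets: 133.120.80.0/23, 133.120.82.0/23, 133.120.84.0/23, 133.120.86.0/23, 133.120.88.0/23, 133.120.90.0/23, 133.120.92.0/23, 133.120.94.0/23


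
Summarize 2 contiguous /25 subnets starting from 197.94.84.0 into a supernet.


Original prefix: /25
Number of subnets: 2 = 2^1
New prefix = 25 - 1 = 24
Supernet: 197.94.84.0/24


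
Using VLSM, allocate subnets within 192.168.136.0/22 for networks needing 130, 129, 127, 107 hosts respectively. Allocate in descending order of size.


130 hosts -> /24 (254 usable): 192.168.136.0/24
129 hosts -> /24 (254 usable): 192.168.137.0/24
127 hosts -> /24 (254 usable): 192.168.138.0/24
107 hosts -> /25 (126 usable): 192.168.139.0/25
Allocation: 192.168.136.0/24 (130 hosts, 254 usable); 192.168.137.0/24 (129 hosts, 254 usable); 192.168.138.0/24 (127 hosts, 254 usable); 192.168.139.0/25 (107 hosts, 126 usable)


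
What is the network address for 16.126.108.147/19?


IP:   00010000.01111110.01101100.10010011
Mask: 11111111.11111111.11100000.00000000
AND operation:
Net:  00010000.01111110.01100000.00000000
Network: 16.126.96.0/19


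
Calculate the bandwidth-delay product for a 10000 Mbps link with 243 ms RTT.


BDP = bandwidth * RTT
= 10000 Mbps * 243 ms
= 10000 * 1e6 * 243 / 1000 bits
= 2430000000 bits
= 303750000 bytes
= 296630.8594 KB
BDP = 2430000000 bits (303750000 bytes)


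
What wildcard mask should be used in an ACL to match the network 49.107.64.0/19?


Subnet mask: 255.255.224.0
Wildcard = 255.255.255.255 - subnet mask
255 - 255 = 0
255 - 255 = 0
255 - 224 = 31
255 - 0 = 255
Wildcard: 0.0.31.255


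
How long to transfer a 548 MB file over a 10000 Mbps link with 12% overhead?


Effective throughput = 10000 * (1 - 12/100) = 8800 Mbps
File size in Mb = 548 * 8 = 4384 Mb
Time = 4384 / 8800
Time = 0.4982 seconds


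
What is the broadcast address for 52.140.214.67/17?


Network: 52.140.128.0/17
Host bits = 15
Set all host bits to 1:
Broadcast: 52.140.255.255


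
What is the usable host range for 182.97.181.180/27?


Network: 182.97.181.160
Broadcast: 182.97.181.191
First usable = network + 1
Last usable = broadcast - 1
Range: 182.97.181.161 to 182.97.181.190


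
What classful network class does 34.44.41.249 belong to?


First octet: 34
Binary: 00100010
0xxxxxxx -> Class A (1-126)
Class A, default mask 255.0.0.0 (/8)


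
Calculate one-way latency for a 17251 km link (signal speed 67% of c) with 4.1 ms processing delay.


Speed = 0.67 * 3e5 km/s = 201000 km/s
Propagation delay = 17251 / 201000 = 0.0858 s = 85.8259 ms
Processing delay = 4.1 ms
Total one-way latency = 89.9259 ms


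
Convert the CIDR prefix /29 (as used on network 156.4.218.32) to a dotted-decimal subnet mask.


/29 means 29 network bits, 3 host bits
Binary: 11111111111111111111111111111000
Mask: 255.255.255.248


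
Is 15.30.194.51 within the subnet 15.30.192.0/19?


Subnet network: 15.30.192.0
Test IP AND mask: 15.30.192.0
Yes, 15.30.194.51 is in 15.30.192.0/19


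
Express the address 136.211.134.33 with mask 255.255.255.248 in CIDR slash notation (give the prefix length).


Binary: 11111111.11111111.11111111.11111000
Count leading 1s
Prefix: /29


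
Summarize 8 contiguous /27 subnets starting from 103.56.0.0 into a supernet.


Original prefix: /27
Number of subnets: 8 = 2^3
New prefix = 27 - 3 = 24
Supernet: 103.56.0.0/24


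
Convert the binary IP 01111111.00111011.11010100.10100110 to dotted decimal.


01111111 = 127
00111011 = 59
11010100 = 212
10100110 = 166
IP: 127.59.212.166


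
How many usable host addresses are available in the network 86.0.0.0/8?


Host bits = 32 - 8 = 24
Total addresses = 2^24 = 16777216
Usable = total - 2 (network and broadcast)
Usable hosts: 16777214


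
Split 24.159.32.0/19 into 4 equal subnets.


New prefix = 19 + 2 = 21
Each subnet has 2048 addresses
  24.159.32.0/21
  24.159.40.0/21
  24.159.48.0/21
  24.159.56.0/21
Subnets: 24.159.32.0/21, 24.159.40.0/21, 24.159.48.0/21, 24.159.56.0/21


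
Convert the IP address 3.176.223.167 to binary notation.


3 = 00000011
176 = 10110000
223 = 11011111
167 = 10100111
Binary: 00000011.10110000.11011111.10100111


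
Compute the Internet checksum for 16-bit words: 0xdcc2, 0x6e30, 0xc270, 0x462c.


Sum all words (with carry folding):
+ 0xdcc2 = 0xdcc2
+ 0x6e30 = 0x4af3
+ 0xc270 = 0x0d64
+ 0x462c = 0x5390
One's complement: ~0x5390
Checksum = 0xac6f


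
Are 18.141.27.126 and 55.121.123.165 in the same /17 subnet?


Mask: 255.255.128.0
18.141.27.126 AND mask = 18.141.0.0
55.121.123.165 AND mask = 55.121.0.0
No, different subnets (18.141.0.0 vs 55.121.0.0)


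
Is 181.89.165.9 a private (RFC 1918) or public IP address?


RFC 1918 private ranges:
  10.0.0.0/8 (10.0.0.0 - 10.255.255.255)
  172.16.0.0/12 (172.16.0.0 - 172.31.255.255)
  192.168.0.0/16 (192.168.0.0 - 192.168.255.255)
Public (not in any RFC 1918 range)


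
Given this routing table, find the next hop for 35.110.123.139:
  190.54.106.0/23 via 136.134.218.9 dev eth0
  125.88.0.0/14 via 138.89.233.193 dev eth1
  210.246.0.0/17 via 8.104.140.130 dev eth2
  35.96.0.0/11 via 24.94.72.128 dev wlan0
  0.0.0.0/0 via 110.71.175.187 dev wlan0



Longest prefix match for 35.110.123.139:
  /23 190.54.106.0: no
  /14 125.88.0.0: no
  /17 210.246.0.0: no
  /11 35.96.0.0: MATCH
  /0 0.0.0.0: MATCH
Selected: next-hop 24.94.72.128 via wlan0 (matched /11)


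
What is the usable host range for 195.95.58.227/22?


Network: 195.95.56.0
Broadcast: 195.95.59.255
First usable = network + 1
Last usable = broadcast - 1
Range: 195.95.56.1 to 195.95.59.254


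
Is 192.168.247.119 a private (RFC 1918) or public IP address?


RFC 1918 private ranges:
  10.0.0.0/8 (10.0.0.0 - 10.255.255.255)
  172.16.0.0/12 (172.16.0.0 - 172.31.255.255)
  192.168.0.0/16 (192.168.0.0 - 192.168.255.255)
Private (in 192.168.0.0/16)


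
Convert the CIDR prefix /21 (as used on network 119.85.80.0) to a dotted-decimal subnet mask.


/21 means 21 network bits, 11 host bits
Binary: 11111111111111111111100000000000
Mask: 255.255.248.0


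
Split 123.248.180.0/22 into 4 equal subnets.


New prefix = 22 + 2 = 24
Each subnet has 256 addresses
  123.248.180.0/24
  123.248.181.0/24
  123.248.182.0/24
  123.248.183.0/24
Subnets: 123.248.180.0/24, 123.248.181.0/24, 123.248.182.0/24, 123.248.183.0/24


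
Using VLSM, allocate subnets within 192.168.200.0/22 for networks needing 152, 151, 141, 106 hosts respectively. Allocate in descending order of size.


152 hosts -> /24 (254 usable): 192.168.200.0/24
151 hosts -> /24 (254 usable): 192.168.201.0/24
141 hosts -> /24 (254 usable): 192.168.202.0/24
106 hosts -> /25 (126 usable): 192.168.203.0/25
Allocation: 192.168.200.0/24 (152 hosts, 254 usable); 192.168.201.0/24 (151 hosts, 254 usable); 192.168.202.0/24 (141 hosts, 254 usable); 192.168.203.0/25 (106 hosts, 126 usable)


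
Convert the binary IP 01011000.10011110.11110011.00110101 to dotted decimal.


01011000 = 88
10011110 = 158
11110011 = 243
00110101 = 53
IP: 88.158.243.53


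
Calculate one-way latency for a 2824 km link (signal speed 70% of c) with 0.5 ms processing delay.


Speed = 0.7 * 3e5 km/s = 210000 km/s
Propagation delay = 2824 / 210000 = 0.0134 s = 13.4476 ms
Processing delay = 0.5 ms
Total one-way latency = 13.9476 ms


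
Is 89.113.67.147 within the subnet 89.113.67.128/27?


Subnet network: 89.113.67.128
Test IP AND mask: 89.113.67.128
Yes, 89.113.67.147 is in 89.113.67.128/27


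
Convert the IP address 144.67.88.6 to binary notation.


144 = 10010000
67 = 01000011
88 = 01011000
6 = 00000110
Binary: 10010000.01000011.01011000.00000110


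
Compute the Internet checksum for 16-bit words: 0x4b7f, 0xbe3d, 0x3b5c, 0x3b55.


Sum all words (with carry folding):
+ 0x4b7f = 0x4b7f
+ 0xbe3d = 0x09bd
+ 0x3b5c = 0x4519
+ 0x3b55 = 0x806e
One's complement: ~0x806e
Checksum = 0x7f91


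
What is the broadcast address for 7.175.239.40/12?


Network: 7.160.0.0/12
Host bits = 20
Set all host bits to 1:
Broadcast: 7.175.255.255


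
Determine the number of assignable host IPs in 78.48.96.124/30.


Host bits = 32 - 30 = 2
Total addresses = 2^2 = 4
Usable = total - 2 (network and broadcast)
Usable hosts: 2


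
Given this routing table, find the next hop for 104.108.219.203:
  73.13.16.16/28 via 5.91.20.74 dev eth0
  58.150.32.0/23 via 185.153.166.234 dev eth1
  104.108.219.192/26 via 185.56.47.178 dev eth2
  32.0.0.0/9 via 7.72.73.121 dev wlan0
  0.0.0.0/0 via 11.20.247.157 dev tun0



Longest prefix match for 104.108.219.203:
  /28 73.13.16.16: no
  /23 58.150.32.0: no
  /26 104.108.219.192: MATCH
  /9 32.0.0.0: no
  /0 0.0.0.0: MATCH
Selected: next-hop 185.56.47.178 via eth2 (matched /26)


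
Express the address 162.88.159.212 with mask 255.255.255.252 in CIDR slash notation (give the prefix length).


Binary: 11111111.11111111.11111111.11111100
Count leading 1s
Prefix: /30


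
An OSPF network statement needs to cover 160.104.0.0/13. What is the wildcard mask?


Subnet mask: 255.248.0.0
Wildcard = 255.255.255.255 - subnet mask
255 - 255 = 0
255 - 248 = 7
255 - 0 = 255
255 - 0 = 255
Wildcard: 0.7.255.255


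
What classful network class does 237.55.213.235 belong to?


First octet: 237
Binary: 11101101
1110xxxx -> Class D (224-239)
Class D (multicast), default mask N/A


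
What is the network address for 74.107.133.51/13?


IP:   01001010.01101011.10000101.00110011
Mask: 11111111.11111000.00000000.00000000
AND operation:
Net:  01001010.01101000.00000000.00000000
Network: 74.104.0.0/13


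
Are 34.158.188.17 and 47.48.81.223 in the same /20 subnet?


Mask: 255.255.240.0
34.158.188.17 AND mask = 34.158.176.0
47.48.81.223 AND mask = 47.48.80.0
No, different subnets (34.158.176.0 vs 47.48.80.0)


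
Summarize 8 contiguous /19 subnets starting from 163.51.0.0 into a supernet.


Original prefix: /19
Number of subnets: 8 = 2^3
New prefix = 19 - 3 = 16
Supernet: 163.51.0.0/16


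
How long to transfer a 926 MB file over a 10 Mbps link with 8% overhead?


Effective throughput = 10 * (1 - 8/100) = 9.2 Mbps
File size in Mb = 926 * 8 = 7408 Mb
Time = 7408 / 9.2
Time = 805.2174 seconds


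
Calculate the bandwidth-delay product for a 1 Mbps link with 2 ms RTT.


BDP = bandwidth * RTT
= 1 Mbps * 2 ms
= 1 * 1e6 * 2 / 1000 bits
= 2000 bits
= 250 bytes
BDP = 2000 bits (250 bytes)


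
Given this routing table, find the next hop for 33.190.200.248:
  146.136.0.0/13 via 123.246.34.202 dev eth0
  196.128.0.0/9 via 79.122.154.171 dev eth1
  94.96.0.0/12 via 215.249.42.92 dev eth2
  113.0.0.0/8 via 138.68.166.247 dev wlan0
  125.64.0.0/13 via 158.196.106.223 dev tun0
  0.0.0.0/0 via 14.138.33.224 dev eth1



Longest prefix match for 33.190.200.248:
  /13 146.136.0.0: no
  /9 196.128.0.0: no
  /12 94.96.0.0: no
  /8 113.0.0.0: no
  /13 125.64.0.0: no
  /0 0.0.0.0: MATCH
Selected: next-hop 14.138.33.224 via eth1 (matched /0)


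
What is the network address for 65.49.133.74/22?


IP:   01000001.00110001.10000101.01001010
Mask: 11111111.11111111.11111100.00000000
AND operation:
Net:  01000001.00110001.10000100.00000000
Network: 65.49.132.0/22


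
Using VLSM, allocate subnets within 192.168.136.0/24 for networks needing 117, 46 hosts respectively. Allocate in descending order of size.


117 hosts -> /25 (126 usable): 192.168.136.0/25
46 hosts -> /26 (62 usable): 192.168.136.128/26
Allocation: 192.168.136.0/25 (117 hosts, 126 usable); 192.168.136.128/26 (46 hosts, 62 usable)


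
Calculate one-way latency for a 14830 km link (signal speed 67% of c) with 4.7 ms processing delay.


Speed = 0.67 * 3e5 km/s = 201000 km/s
Propagation delay = 14830 / 201000 = 0.0738 s = 73.7811 ms
Processing delay = 4.7 ms
Total one-way latency = 78.4811 ms


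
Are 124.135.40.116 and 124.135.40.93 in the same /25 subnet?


Mask: 255.255.255.128
124.135.40.116 AND mask = 124.135.40.0
124.135.40.93 AND mask = 124.135.40.0
Yes, same subnet (124.135.40.0)


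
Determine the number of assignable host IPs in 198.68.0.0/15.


Host bits = 32 - 15 = 17
Total addresses = 2^17 = 131072
Usable = total - 2 (network and broadcast)
Usable hosts: 131070


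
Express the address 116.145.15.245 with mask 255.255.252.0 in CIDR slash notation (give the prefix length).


Binary: 11111111.11111111.11111100.00000000
Count leading 1s
Prefix: /22


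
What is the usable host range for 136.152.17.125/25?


Network: 136.152.17.0
Broadcast: 136.152.17.127
First usable = network + 1
Last usable = broadcast - 1
Range: 136.152.17.1 to 136.152.17.126


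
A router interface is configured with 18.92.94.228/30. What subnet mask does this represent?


/30 means 30 network bits, 2 host bits
Binary: 11111111111111111111111111111100
Mask: 255.255.255.252


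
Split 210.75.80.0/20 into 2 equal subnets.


New prefix = 20 + 1 = 21
Each subnet has 2048 addresses
  210.75.80.0/21
  210.75.88.0/21
Subnets: 210.75.80.0/21, 210.75.88.0/21


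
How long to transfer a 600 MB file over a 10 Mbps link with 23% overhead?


Effective throughput = 10 * (1 - 23/100) = 7.7 Mbps
File size in Mb = 600 * 8 = 4800 Mb
Time = 4800 / 7.7
Time = 623.3766 seconds


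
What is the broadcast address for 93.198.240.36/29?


Network: 93.198.240.32/29
Host bits = 3
Set all host bits to 1:
Broadcast: 93.198.240.39


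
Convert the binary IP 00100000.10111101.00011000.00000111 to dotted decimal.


00100000 = 32
10111101 = 189
00011000 = 24
00000111 = 7
IP: 32.189.24.7


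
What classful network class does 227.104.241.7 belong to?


First octet: 227
Binary: 11100011
1110xxxx -> Class D (224-239)
Class D (multicast), default mask N/A


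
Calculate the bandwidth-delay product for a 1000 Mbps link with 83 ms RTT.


BDP = bandwidth * RTT
= 1000 Mbps * 83 ms
= 1000 * 1e6 * 83 / 1000 bits
= 83000000 bits
= 10375000 bytes
= 10131.8359 KB
BDP = 83000000 bits (10375000 bytes)


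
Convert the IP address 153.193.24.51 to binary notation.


153 = 10011001
193 = 11000001
24 = 00011000
51 = 00110011
Binary: 10011001.11000001.00011000.00110011


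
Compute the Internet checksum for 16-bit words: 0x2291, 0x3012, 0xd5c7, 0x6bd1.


Sum all words (with carry folding):
+ 0x2291 = 0x2291
+ 0x3012 = 0x52a3
+ 0xd5c7 = 0x286b
+ 0x6bd1 = 0x943c
One's complement: ~0x943c
Checksum = 0x6bc3


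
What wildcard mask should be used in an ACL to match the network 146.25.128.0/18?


Subnet mask: 255.255.192.0
Wildcard = 255.255.255.255 - subnet mask
255 - 255 = 0
255 - 255 = 0
255 - 192 = 63
255 - 0 = 255
Wildcard: 0.0.63.255


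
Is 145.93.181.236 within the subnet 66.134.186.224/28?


Subnet network: 66.134.186.224
Test IP AND mask: 145.93.181.224
No, 145.93.181.236 is not in 66.134.186.224/28


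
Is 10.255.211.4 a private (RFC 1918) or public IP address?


RFC 1918 private ranges:
  10.0.0.0/8 (10.0.0.0 - 10.255.255.255)
  172.16.0.0/12 (172.16.0.0 - 172.31.255.255)
  192.168.0.0/16 (192.168.0.0 - 192.168.255.255)
Private (in 10.0.0.0/8)


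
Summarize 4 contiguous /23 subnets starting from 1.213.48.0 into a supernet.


Original prefix: /23
Number of subnets: 4 = 2^2
New prefix = 23 - 2 = 21
Supernet: 1.213.48.0/21


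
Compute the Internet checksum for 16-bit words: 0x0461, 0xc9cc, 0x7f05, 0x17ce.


Sum all words (with carry folding):
+ 0x0461 = 0x0461
+ 0xc9cc = 0xce2d
+ 0x7f05 = 0x4d33
+ 0x17ce = 0x6501
One's complement: ~0x6501
Checksum = 0x9afe


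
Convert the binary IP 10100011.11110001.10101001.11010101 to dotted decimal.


10100011 = 163
11110001 = 241
10101001 = 169
11010101 = 213
IP: 163.241.169.213


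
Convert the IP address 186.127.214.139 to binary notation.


186 = 10111010
127 = 01111111
214 = 11010110
139 = 10001011
Binary: 10111010.01111111.11010110.10001011


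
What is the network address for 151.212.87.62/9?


IP:   10010111.11010100.01010111.00111110
Mask: 11111111.10000000.00000000.00000000
AND operation:
Net:  10010111.10000000.00000000.00000000
Network: 151.128.0.0/9


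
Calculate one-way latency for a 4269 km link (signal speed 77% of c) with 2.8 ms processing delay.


Speed = 0.77 * 3e5 km/s = 231000 km/s
Propagation delay = 4269 / 231000 = 0.0185 s = 18.4805 ms
Processing delay = 2.8 ms
Total one-way latency = 21.2805 ms


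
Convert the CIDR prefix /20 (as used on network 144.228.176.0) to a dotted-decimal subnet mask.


/20 means 20 network bits, 12 host bits
Binary: 11111111111111111111000000000000
Mask: 255.255.240.0


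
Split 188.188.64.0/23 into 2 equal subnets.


New prefix = 23 + 1 = 24
Each subnet has 256 addresses
  188.188.64.0/24
  188.188.65.0/24
Subnets: 188.188.64.0/24, 188.188.65.0/24


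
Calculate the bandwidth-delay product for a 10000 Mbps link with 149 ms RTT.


BDP = bandwidth * RTT
= 10000 Mbps * 149 ms
= 10000 * 1e6 * 149 / 1000 bits
= 1490000000 bits
= 186250000 bytes
= 181884.7656 KB
BDP = 1490000000 bits (186250000 bytes)


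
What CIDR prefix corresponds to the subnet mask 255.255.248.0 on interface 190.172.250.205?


Binary: 11111111.11111111.11111000.00000000
Count leading 1s
Prefix: /21


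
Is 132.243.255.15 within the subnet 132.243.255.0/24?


Subnet network: 132.243.255.0
Test IP AND mask: 132.243.255.0
Yes, 132.243.255.15 is in 132.243.255.0/24


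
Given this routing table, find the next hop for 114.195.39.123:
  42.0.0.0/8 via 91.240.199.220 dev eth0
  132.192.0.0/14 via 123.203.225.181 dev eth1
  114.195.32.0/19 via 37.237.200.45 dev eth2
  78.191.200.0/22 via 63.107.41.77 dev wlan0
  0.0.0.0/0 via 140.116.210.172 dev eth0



Longest prefix match for 114.195.39.123:
  /8 42.0.0.0: no
  /14 132.192.0.0: no
  /19 114.195.32.0: MATCH
  /22 78.191.200.0: no
  /0 0.0.0.0: MATCH
Selected: next-hop 37.237.200.45 via eth2 (matched /19)


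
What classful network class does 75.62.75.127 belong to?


First octet: 75
Binary: 01001011
0xxxxxxx -> Class A (1-126)
Class A, default mask 255.0.0.0 (/8)


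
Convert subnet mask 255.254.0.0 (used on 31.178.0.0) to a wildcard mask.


Subnet mask: 255.254.0.0
Wildcard = 255.255.255.255 - subnet mask
255 - 255 = 0
255 - 254 = 1
255 - 0 = 255
255 - 0 = 255
Wildcard: 0.1.255.255


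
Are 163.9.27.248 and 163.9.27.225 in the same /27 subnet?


Mask: 255.255.255.224
163.9.27.248 AND mask = 163.9.27.224
163.9.27.225 AND mask = 163.9.27.224
Yes, same subnet (163.9.27.224)


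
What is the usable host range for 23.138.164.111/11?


Network: 23.128.0.0
Broadcast: 23.159.255.255
First usable = network + 1
Last usable = broadcast - 1
Range: 23.128.0.1 to 23.159.255.254


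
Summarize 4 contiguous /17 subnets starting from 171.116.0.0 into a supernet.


Original prefix: /17
Number of subnets: 4 = 2^2
New prefix = 17 - 2 = 15
Supernet: 171.116.0.0/15


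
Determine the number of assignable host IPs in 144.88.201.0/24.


Host bits = 32 - 24 = 8
Total addresses = 2^8 = 256
Usable = total - 2 (network and broadcast)
Usable hosts: 254


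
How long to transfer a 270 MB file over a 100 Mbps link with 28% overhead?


Effective throughput = 100 * (1 - 28/100) = 72 Mbps
File size in Mb = 270 * 8 = 2160 Mb
Time = 2160 / 72
Time = 30 seconds


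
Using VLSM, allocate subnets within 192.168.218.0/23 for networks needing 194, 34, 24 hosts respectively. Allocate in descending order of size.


194 hosts -> /24 (254 usable): 192.168.218.0/24
34 hosts -> /26 (62 usable): 192.168.219.0/26
24 hosts -> /27 (30 usable): 192.168.219.64/27
Allocation: 192.168.218.0/24 (194 hosts, 254 usable); 192.168.219.0/26 (34 hosts, 62 usable); 192.168.219.64/27 (24 hosts, 30 usable)


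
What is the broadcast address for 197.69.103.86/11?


Network: 197.64.0.0/11
Host bits = 21
Set all host bits to 1:
Broadcast: 197.95.255.255


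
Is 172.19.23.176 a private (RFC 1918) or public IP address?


RFC 1918 private ranges:
  10.0.0.0/8 (10.0.0.0 - 10.255.255.255)
  172.16.0.0/12 (172.16.0.0 - 172.31.255.255)
  192.168.0.0/16 (192.168.0.0 - 192.168.255.255)
Private (in 172.16.0.0/12)


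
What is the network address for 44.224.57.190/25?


IP:   00101100.11100000.00111001.10111110
Mask: 11111111.11111111.11111111.10000000
AND operation:
Net:  00101100.11100000.00111001.10000000
Network: 44.224.57.128/25


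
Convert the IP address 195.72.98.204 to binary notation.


195 = 11000011
72 = 01001000
98 = 01100010
204 = 11001100
Binary: 11000011.01001000.01100010.11001100


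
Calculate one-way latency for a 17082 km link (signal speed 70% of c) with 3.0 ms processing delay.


Speed = 0.7 * 3e5 km/s = 210000 km/s
Propagation delay = 17082 / 210000 = 0.0813 s = 81.3429 ms
Processing delay = 3.0 ms
Total one-way latency = 84.3429 ms


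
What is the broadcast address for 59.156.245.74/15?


Network: 59.156.0.0/15
Host bits = 17
Set all host bits to 1:
Broadcast: 59.157.255.255


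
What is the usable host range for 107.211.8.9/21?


Network: 107.211.8.0
Broadcast: 107.211.15.255
First usable = network + 1
Last usable = broadcast - 1
Range: 107.211.8.1 to 107.211.15.254


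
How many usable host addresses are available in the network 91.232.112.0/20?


Host bits = 32 - 20 = 12
Total addresses = 2^12 = 4096
Usable = total - 2 (network and broadcast)
Usable hosts: 4094


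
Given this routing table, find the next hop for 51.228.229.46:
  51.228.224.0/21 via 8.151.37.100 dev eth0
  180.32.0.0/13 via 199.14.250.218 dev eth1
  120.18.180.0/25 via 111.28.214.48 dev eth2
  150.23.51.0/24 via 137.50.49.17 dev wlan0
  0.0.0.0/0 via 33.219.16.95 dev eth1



Longest prefix match for 51.228.229.46:
  /21 51.228.224.0: MATCH
  /13 180.32.0.0: no
  /25 120.18.180.0: no
  /24 150.23.51.0: no
  /0 0.0.0.0: MATCH
Selected: next-hop 8.151.37.100 via eth0 (matched /21)


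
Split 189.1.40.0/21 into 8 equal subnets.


New prefix = 21 + 3 = 24
Each subnet has 256 addresses
  189.1.40.0/24
  189.1.41.0/24
  189.1.42.0/24
  189.1.43.0/24
  189.1.44.0/24
  189.1.45.0/24
  189.1.46.0/24
  189.1.47.0/24
Subnets: 189.1.40.0/24, 189.1.41.0/24, 189.1.42.0/24, 189.1.43.0/24, 189.1.44.0/24, 189.1.45.0/24, 189.1.46.0/24, 189.1.47.0/24


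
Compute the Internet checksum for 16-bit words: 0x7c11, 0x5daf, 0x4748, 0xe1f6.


Sum all words (with carry folding):
+ 0x7c11 = 0x7c11
+ 0x5daf = 0xd9c0
+ 0x4748 = 0x2109
+ 0xe1f6 = 0x0300
One's complement: ~0x0300
Checksum = 0xfcff


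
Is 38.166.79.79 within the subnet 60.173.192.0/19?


Subnet network: 60.173.192.0
Test IP AND mask: 38.166.64.0
No, 38.166.79.79 is not in 60.173.192.0/19


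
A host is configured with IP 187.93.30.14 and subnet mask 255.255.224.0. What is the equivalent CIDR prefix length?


Binary: 11111111.11111111.11100000.00000000
Count leading 1s
Prefix: /19


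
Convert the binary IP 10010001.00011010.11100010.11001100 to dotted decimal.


10010001 = 145
00011010 = 26
11100010 = 226
11001100 = 204
IP: 145.26.226.204


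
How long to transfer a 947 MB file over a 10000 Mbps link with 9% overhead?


Effective throughput = 10000 * (1 - 9/100) = 9100 Mbps
File size in Mb = 947 * 8 = 7576 Mb
Time = 7576 / 9100
Time = 0.8325 seconds


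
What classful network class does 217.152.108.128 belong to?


First octet: 217
Binary: 11011001
110xxxxx -> Class C (192-223)
Class C, default mask 255.255.255.0 (/24)


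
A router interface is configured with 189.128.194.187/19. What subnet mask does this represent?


/19 means 19 network bits, 13 host bits
Binary: 11111111111111111110000000000000
Mask: 255.255.224.0


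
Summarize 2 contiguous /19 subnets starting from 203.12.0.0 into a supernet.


Original prefix: /19
Number of subnets: 2 = 2^1
New prefix = 19 - 1 = 18
Supernet: 203.12.0.0/18


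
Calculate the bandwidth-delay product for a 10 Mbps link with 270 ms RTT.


BDP = bandwidth * RTT
= 10 Mbps * 270 ms
= 10 * 1e6 * 270 / 1000 bits
= 2700000 bits
= 337500 bytes
= 329.5898 KB
BDP = 2700000 bits (337500 bytes)


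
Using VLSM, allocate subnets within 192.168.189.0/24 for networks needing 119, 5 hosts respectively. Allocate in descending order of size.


119 hosts -> /25 (126 usable): 192.168.189.0/25
5 hosts -> /29 (6 usable): 192.168.189.128/29
Allocation: 192.168.189.0/25 (119 hosts, 126 usable); 192.168.189.128/29 (5 hosts, 6 usable)


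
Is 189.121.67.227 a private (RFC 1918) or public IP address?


RFC 1918 private ranges:
  10.0.0.0/8 (10.0.0.0 - 10.255.255.255)
  172.16.0.0/12 (172.16.0.0 - 172.31.255.255)
  192.168.0.0/16 (192.168.0.0 - 192.168.255.255)
Public (not in any RFC 1918 range)


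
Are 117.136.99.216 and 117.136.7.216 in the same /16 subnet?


Mask: 255.255.0.0
117.136.99.216 AND mask = 117.136.0.0
117.136.7.216 AND mask = 117.136.0.0
Yes, same subnet (117.136.0.0)


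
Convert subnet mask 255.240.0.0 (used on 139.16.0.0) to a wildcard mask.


Subnet mask: 255.240.0.0
Wildcard = 255.255.255.255 - subnet mask
255 - 255 = 0
255 - 240 = 15
255 - 0 = 255
255 - 0 = 255
Wildcard: 0.15.255.255


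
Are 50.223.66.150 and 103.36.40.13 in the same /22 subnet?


Mask: 255.255.252.0
50.223.66.150 AND mask = 50.223.64.0
103.36.40.13 AND mask = 103.36.40.0
No, different subnets (50.223.64.0 vs 103.36.40.0)


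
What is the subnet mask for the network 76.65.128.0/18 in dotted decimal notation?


/18 means 18 network bits, 14 host bits
Binary: 11111111111111111100000000000000
Mask: 255.255.192.0


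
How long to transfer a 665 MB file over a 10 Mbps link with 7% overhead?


Effective throughput = 10 * (1 - 7/100) = 9.3 Mbps
File size in Mb = 665 * 8 = 5320 Mb
Time = 5320 / 9.3
Time = 572.043 seconds


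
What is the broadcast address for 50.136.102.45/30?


Network: 50.136.102.44/30
Host bits = 2
Set all host bits to 1:
Broadcast: 50.136.102.47


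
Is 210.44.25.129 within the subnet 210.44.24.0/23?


Subnet network: 210.44.24.0
Test IP AND mask: 210.44.24.0
Yes, 210.44.25.129 is in 210.44.24.0/23


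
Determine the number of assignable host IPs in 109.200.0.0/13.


Host bits = 32 - 13 = 19
Total addresses = 2^19 = 524288
Usable = total - 2 (network and broadcast)
Usable hosts: 524286


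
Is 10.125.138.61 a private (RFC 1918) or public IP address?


RFC 1918 private ranges:
  10.0.0.0/8 (10.0.0.0 - 10.255.255.255)
  172.16.0.0/12 (172.16.0.0 - 172.31.255.255)
  192.168.0.0/16 (192.168.0.0 - 192.168.255.255)
Private (in 10.0.0.0/8)


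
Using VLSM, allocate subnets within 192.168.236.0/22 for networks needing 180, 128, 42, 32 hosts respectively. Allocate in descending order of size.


180 hosts -> /24 (254 usable): 192.168.236.0/24
128 hosts -> /24 (254 usable): 192.168.237.0/24
42 hosts -> /26 (62 usable): 192.168.238.0/26
32 hosts -> /26 (62 usable): 192.168.238.64/26
Allocation: 192.168.236.0/24 (180 hosts, 254 usable); 192.168.237.0/24 (128 hosts, 254 usable); 192.168.238.0/26 (42 hosts, 62 usable); 192.168.238.64/26 (32 hosts, 62 usable)


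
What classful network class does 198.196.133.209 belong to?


First octet: 198
Binary: 11000110
110xxxxx -> Class C (192-223)
Class C, default mask 255.255.255.0 (/24)


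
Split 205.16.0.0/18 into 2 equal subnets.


New prefix = 18 + 1 = 19
Each subnet has 8192 addresses
  205.16.0.0/19
  205.16.32.0/19
Subnets: 205.16.0.0/19, 205.16.32.0/19


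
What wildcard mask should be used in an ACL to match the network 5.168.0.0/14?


Subnet mask: 255.252.0.0
Wildcard = 255.255.255.255 - subnet mask
255 - 255 = 0
255 - 252 = 3
255 - 0 = 255
255 - 0 = 255
Wildcard: 0.3.255.255


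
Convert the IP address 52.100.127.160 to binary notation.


52 = 00110100
100 = 01100100
127 = 01111111
160 = 10100000
Binary: 00110100.01100100.01111111.10100000


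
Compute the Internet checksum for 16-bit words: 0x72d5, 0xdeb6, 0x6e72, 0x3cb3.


Sum all words (with carry folding):
+ 0x72d5 = 0x72d5
+ 0xdeb6 = 0x518c
+ 0x6e72 = 0xbffe
+ 0x3cb3 = 0xfcb1
One's complement: ~0xfcb1
Checksum = 0x034e


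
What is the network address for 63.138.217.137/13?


IP:   00111111.10001010.11011001.10001001
Mask: 11111111.11111000.00000000.00000000
AND operation:
Net:  00111111.10001000.00000000.00000000
Network: 63.136.0.0/13


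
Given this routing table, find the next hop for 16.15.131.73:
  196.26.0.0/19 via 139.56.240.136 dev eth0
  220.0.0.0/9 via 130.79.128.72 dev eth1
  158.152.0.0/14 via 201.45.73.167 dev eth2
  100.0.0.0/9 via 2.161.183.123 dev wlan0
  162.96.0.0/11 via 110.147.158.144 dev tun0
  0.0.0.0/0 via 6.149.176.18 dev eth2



Longest prefix match for 16.15.131.73:
  /19 196.26.0.0: no
  /9 220.0.0.0: no
  /14 158.152.0.0: no
  /9 100.0.0.0: no
  /11 162.96.0.0: no
  /0 0.0.0.0: MATCH
Selected: next-hop 6.149.176.18 via eth2 (matched /0)


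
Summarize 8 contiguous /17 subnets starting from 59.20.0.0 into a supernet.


Original prefix: /17
Number of subnets: 8 = 2^3
New prefix = 17 - 3 = 14
Supernet: 59.20.0.0/14


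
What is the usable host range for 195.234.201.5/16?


Network: 195.234.0.0
Broadcast: 195.234.255.255
First usable = network + 1
Last usable = broadcast - 1
Range: 195.234.0.1 to 195.234.255.254


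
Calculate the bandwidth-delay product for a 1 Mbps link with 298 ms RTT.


BDP = bandwidth * RTT
= 1 Mbps * 298 ms
= 1 * 1e6 * 298 / 1000 bits
= 298000 bits
= 37250 bytes
= 36.377 KB
BDP = 298000 bits (37250 bytes)


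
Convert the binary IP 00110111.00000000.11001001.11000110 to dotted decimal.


00110111 = 55
00000000 = 0
11001001 = 201
11000110 = 198
IP: 55.0.201.198


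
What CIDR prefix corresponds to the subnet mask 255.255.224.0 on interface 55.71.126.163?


Binary: 11111111.11111111.11100000.00000000
Count leading 1s
Prefix: /19


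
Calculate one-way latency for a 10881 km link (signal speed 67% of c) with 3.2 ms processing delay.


Speed = 0.67 * 3e5 km/s = 201000 km/s
Propagation delay = 10881 / 201000 = 0.0541 s = 54.1343 ms
Processing delay = 3.2 ms
Total one-way latency = 57.3343 ms


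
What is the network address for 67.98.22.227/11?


IP:   01000011.01100010.00010110.11100011
Mask: 11111111.11100000.00000000.00000000
AND operation:
Net:  01000011.01100000.00000000.00000000
Network: 67.96.0.0/11


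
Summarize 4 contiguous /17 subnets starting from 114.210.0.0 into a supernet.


Original prefix: /17
Number of subnets: 4 = 2^2
New prefix = 17 - 2 = 15
Supernet: 114.210.0.0/15


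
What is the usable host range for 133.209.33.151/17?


Network: 133.209.0.0
Broadcast: 133.209.127.255
First usable = network + 1
Last usable = broadcast - 1
Range: 133.209.0.1 to 133.209.127.254


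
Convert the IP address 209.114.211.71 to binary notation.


209 = 11010001
114 = 01110010
211 = 11010011
71 = 01000111
Binary: 11010001.01110010.11010011.01000111


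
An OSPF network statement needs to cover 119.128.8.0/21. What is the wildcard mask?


Subnet mask: 255.255.248.0
Wildcard = 255.255.255.255 - subnet mask
255 - 255 = 0
255 - 255 = 0
255 - 248 = 7
255 - 0 = 255
Wildcard: 0.0.7.255


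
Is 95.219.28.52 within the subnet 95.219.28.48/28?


Subnet network: 95.219.28.48
Test IP AND mask: 95.219.28.48
Yes, 95.219.28.52 is in 95.219.28.48/28


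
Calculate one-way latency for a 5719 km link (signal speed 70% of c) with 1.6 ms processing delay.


Speed = 0.7 * 3e5 km/s = 210000 km/s
Propagation delay = 5719 / 210000 = 0.0272 s = 27.2333 ms
Processing delay = 1.6 ms
Total one-way latency = 28.8333 ms


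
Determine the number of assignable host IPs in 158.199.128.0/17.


Host bits = 32 - 17 = 15
Total addresses = 2^15 = 32768
Usable = total - 2 (network and broadcast)
Usable hosts: 32766


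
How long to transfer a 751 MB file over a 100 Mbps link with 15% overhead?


Effective throughput = 100 * (1 - 15/100) = 85 Mbps
File size in Mb = 751 * 8 = 6008 Mb
Time = 6008 / 85
Time = 70.6824 seconds


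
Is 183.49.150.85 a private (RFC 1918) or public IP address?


RFC 1918 private ranges:
  10.0.0.0/8 (10.0.0.0 - 10.255.255.255)
  172.16.0.0/12 (172.16.0.0 - 172.31.255.255)
  192.168.0.0/16 (192.168.0.0 - 192.168.255.255)
Public (not in any RFC 1918 range)


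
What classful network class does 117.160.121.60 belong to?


First octet: 117
Binary: 01110101
0xxxxxxx -> Class A (1-126)
Class A, default mask 255.0.0.0 (/8)


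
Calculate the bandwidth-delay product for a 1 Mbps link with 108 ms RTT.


BDP = bandwidth * RTT
= 1 Mbps * 108 ms
= 1 * 1e6 * 108 / 1000 bits
= 108000 bits
= 13500 bytes
= 13.1836 KB
BDP = 108000 bits (13500 bytes)


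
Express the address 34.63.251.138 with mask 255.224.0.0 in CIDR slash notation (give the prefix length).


Binary: 11111111.11100000.00000000.00000000
Count leading 1s
Prefix: /11


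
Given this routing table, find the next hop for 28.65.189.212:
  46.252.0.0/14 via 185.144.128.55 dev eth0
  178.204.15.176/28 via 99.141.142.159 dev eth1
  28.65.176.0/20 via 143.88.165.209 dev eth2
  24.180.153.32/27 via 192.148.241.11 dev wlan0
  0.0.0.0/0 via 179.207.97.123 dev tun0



Longest prefix match for 28.65.189.212:
  /14 46.252.0.0: no
  /28 178.204.15.176: no
  /20 28.65.176.0: MATCH
  /27 24.180.153.32: no
  /0 0.0.0.0: MATCH
Selected: next-hop 143.88.165.209 via eth2 (matched /20)


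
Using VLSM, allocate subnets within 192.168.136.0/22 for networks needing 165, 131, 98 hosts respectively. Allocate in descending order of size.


165 hosts -> /24 (254 usable): 192.168.136.0/24
131 hosts -> /24 (254 usable): 192.168.137.0/24
98 hosts -> /25 (126 usable): 192.168.138.0/25
Allocation: 192.168.136.0/24 (165 hosts, 254 usable); 192.168.137.0/24 (131 hosts, 254 usable); 192.168.138.0/25 (98 hosts, 126 usable)


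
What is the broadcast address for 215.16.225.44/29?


Network: 215.16.225.40/29
Host bits = 3
Set all host bits to 1:
Broadcast: 215.16.225.47


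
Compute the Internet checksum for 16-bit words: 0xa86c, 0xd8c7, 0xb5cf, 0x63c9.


Sum all words (with carry folding):
+ 0xa86c = 0xa86c
+ 0xd8c7 = 0x8134
+ 0xb5cf = 0x3704
+ 0x63c9 = 0x9acd
One's complement: ~0x9acd
Checksum = 0x6532


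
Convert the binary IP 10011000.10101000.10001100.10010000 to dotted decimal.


10011000 = 152
10101000 = 168
10001100 = 140
10010000 = 144
IP: 152.168.140.144


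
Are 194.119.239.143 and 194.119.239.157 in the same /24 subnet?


Mask: 255.255.255.0
194.119.239.143 AND mask = 194.119.239.0
194.119.239.157 AND mask = 194.119.239.0
Yes, same subnet (194.119.239.0)


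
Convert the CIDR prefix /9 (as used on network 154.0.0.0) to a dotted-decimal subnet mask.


/9 means 9 network bits, 23 host bits
Binary: 11111111100000000000000000000000
Mask: 255.128.0.0


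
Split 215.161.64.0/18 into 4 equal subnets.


New prefix = 18 + 2 = 20
Each subnet has 4096 addresses
  215.161.64.0/20
  215.161.80.0/20
  215.161.96.0/20
  215.161.112.0/20
Subnets: 215.161.64.0/20, 215.161.80.0/20, 215.161.96.0/20, 215.161.112.0/20


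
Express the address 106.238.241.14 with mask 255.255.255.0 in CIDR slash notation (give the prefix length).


Binary: 11111111.11111111.11111111.00000000
Count leading 1s
Prefix: /24


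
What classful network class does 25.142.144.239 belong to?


First octet: 25
Binary: 00011001
0xxxxxxx -> Class A (1-126)
Class A, default mask 255.0.0.0 (/8)


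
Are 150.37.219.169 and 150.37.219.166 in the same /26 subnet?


Mask: 255.255.255.192
150.37.219.169 AND mask = 150.37.219.128
150.37.219.166 AND mask = 150.37.219.128
Yes, same subnet (150.37.219.128)


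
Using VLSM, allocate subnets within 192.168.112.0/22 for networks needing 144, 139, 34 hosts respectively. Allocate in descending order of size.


144 hosts -> /24 (254 usable): 192.168.112.0/24
139 hosts -> /24 (254 usable): 192.168.113.0/24
34 hosts -> /26 (62 usable): 192.168.114.0/26
Allocation: 192.168.112.0/24 (144 hosts, 254 usable); 192.168.113.0/24 (139 hosts, 254 usable); 192.168.114.0/26 (34 hosts, 62 usable)


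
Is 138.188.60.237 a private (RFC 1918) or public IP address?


RFC 1918 private ranges:
  10.0.0.0/8 (10.0.0.0 - 10.255.255.255)
  172.16.0.0/12 (172.16.0.0 - 172.31.255.255)
  192.168.0.0/16 (192.168.0.0 - 192.168.255.255)
Public (not in any RFC 1918 range)


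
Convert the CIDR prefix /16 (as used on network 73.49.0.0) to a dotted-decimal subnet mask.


/16 means 16 network bits, 16 host bits
Binary: 11111111111111110000000000000000
Mask: 255.255.0.0


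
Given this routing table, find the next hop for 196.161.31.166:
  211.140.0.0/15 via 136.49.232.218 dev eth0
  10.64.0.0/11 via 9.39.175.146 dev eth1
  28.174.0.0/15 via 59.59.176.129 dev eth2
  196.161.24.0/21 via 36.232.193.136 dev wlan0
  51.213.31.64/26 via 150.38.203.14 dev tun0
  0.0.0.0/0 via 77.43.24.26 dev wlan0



Longest prefix match for 196.161.31.166:
  /15 211.140.0.0: no
  /11 10.64.0.0: no
  /15 28.174.0.0: no
  /21 196.161.24.0: MATCH
  /26 51.213.31.64: no
  /0 0.0.0.0: MATCH
Selected: next-hop 36.232.193.136 via wlan0 (matched /21)
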